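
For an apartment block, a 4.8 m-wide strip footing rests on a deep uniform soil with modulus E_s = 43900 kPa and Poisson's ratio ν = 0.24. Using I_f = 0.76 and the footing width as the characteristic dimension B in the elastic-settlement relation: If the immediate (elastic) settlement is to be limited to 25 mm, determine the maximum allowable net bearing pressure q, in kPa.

q ≈ 319 kPa

S_e = q·B·(1−ν²)/E_s · I_f  ⇒  q = S_e·E_s / (B·(1−ν²)·I_f).
q = 0.025 × 43900 / (4.8 × 0.9424 × 0.76) = 319.2 kPa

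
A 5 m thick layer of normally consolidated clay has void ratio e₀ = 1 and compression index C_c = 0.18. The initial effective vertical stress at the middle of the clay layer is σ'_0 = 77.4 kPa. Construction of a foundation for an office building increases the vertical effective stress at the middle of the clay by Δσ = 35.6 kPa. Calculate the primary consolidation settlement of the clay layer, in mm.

S_c ≈ 74 mm

Final effective stress: σ'_f = σ'_0 + Δσ = 77.4 + 35.6 = 113 kPa.
Normally consolidated clay, so the full stress increment lies on the virgin compression line:
S_c = C_c·H/(1+e₀)·log₁₀(σ'_f/σ'_0) = 0.18×5/(1+1)×log₁₀(113/77.4)
    = 0.45 × 0.16434 = 0.07395 m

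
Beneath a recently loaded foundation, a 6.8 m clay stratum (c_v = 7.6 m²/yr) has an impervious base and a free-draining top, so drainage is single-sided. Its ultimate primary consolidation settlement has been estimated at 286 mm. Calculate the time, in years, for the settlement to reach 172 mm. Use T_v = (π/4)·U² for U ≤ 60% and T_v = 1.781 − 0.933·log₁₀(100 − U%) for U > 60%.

t ≈ 1.75 years

Drainage path length: H_d = H = 6.8 m (single drainage).
U = S(t)/S_ult = 172/286 = 0.6014.
U > 60%: T_v = 1.781 − 0.933·log₁₀(100 − 60.14) = 0.2877.
t = T_v·H_d²/c_v = 0.2877×6.8²/7.6 = 1.75 years.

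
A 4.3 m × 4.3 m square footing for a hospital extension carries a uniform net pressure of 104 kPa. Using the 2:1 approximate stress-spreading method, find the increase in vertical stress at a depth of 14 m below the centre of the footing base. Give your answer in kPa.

Δσ_z ≈ 5.74 kPa

By the 2:1 method the load spreads at 1 horizontal : 2 vertical, so at depth z the loaded area has grown by z in each plan dimension:
Δσ = qBL/((B+z)(L+z)) = 104×4.3×4.3/((4.3+14)(4.3+14)) = 5.7421 kPa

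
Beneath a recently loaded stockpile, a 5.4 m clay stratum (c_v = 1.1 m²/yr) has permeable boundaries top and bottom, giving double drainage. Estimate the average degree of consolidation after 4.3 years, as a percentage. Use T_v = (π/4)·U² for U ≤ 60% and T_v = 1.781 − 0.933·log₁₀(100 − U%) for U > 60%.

Drainage path length: H_d = H/2 = 2.7 m (double drainage).
T_v = c_v·t/H_d² = 1.1×4.3/2.7² = 0.64883.
T_v = 0.64883 corresponds to the U > 60% branch:
U = 1 − 10^((1.781 − T_v)/0.933)/100 = 0.8365

U ≈ 83.7 %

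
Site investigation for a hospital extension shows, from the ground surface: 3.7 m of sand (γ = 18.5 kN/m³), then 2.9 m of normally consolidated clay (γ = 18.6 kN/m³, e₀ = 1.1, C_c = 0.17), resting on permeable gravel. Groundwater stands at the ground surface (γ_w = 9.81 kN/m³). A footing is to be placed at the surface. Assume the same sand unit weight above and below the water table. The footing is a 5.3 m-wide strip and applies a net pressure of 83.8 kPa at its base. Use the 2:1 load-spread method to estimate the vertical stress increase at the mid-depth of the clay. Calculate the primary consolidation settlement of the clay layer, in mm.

S_c ≈ 67.9 mm

Mid-depth of clay below the ground surface: z = 3.7 + 2.9/2 = 5.15 m.
Total vertical stress at mid-clay: σ_v = 18.5×3.7 + 18.6×1.45 = 95.42 kPa.
Pore pressure: u = 9.81×(5.15 − 0) = 50.522 kPa.
Initial effective stress: σ'_0 = σ_v − u = 95.42 − 50.522 = 44.898 kPa.
Stress increase at mid-clay by the 2:1 spreading method:
Δσ = qB/(B+z) = 83.8×5.3/(5.3+5.15) = 42.501 kPa
Final effective stress: σ'_f = σ'_0 + Δσ = 44.898 + 42.501 = 87.399 kPa.
Normally consolidated clay, so the full stress increment lies on the virgin compression line:
S_c = C_c·H/(1+e₀)·log₁₀(σ'_f/σ'_0) = 0.17×2.9/(1+1.1)×log₁₀(87.399/44.898)
    = 0.23476 × 0.28928 = 0.06791 m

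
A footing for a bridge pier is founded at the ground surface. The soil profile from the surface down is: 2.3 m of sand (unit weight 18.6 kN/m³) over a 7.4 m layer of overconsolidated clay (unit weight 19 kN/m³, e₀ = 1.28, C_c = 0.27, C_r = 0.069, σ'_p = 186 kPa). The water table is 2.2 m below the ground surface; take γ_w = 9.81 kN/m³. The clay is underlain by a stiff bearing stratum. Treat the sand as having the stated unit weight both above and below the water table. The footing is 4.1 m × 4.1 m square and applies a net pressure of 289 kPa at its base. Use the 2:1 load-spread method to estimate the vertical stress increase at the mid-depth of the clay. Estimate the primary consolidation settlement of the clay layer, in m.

S_c ≈ 0.0474 m

Mid-depth of clay below the ground surface: z = 2.3 + 7.4/2 = 6 m.
Total vertical stress at mid-clay: σ_v = 18.6×2.3 + 19×3.7 = 113.08 kPa.
Pore pressure: u = 9.81×(6 − 2.2) = 37.278 kPa.
Initial effective stress: σ'_0 = σ_v − u = 113.08 − 37.278 = 75.802 kPa.
Stress increase at mid-clay by the 2:1 spreading method:
Δσ = qBL/((B+z)(L+z)) = 289×4.1×4.1/((4.1+6)(4.1+6)) = 47.624 kPa
Final effective stress: σ'_f = 75.802 + 47.624 = 123.43 kPa.
σ'_f = 123.43 ≤ σ'_p = 186 kPa, so the clay remains overconsolidated and only the recompression index applies:
S_c = C_r·H/(1+e₀)·log₁₀(σ'_f/σ'_0) = 0.069×7.4/2.28×log₁₀(123.43/75.802)
    = 0.22395 × 0.21174 = 0.04742 m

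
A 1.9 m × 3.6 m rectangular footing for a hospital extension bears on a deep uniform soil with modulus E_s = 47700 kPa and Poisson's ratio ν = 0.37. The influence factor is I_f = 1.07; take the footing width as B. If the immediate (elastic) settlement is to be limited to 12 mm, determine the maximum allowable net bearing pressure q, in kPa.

q ≈ 326 kPa

S_e = q·B·(1−ν²)/E_s · I_f  ⇒  q = S_e·E_s / (B·(1−ν²)·I_f).
q = 0.012 × 47700 / (1.9 × 0.8631 × 1.07) = 326.2 kPa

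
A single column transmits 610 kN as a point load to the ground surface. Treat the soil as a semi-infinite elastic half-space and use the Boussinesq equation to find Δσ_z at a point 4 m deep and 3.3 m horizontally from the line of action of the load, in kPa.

Boussinesq vertical stress below a point load on an elastic half-space:
Δσ_z = 3P/(2πz²) · [1 + (r/z)²]^(−5/2)
r/z = 3.3/4 = 0.825; [1+(r/z)²]^(−5/2) = 0.2731.
Δσ_z = 3×610/(2π×4²) × 0.2731 = 18.203 × 0.2731 = 4.971 kPa

Δσ_z ≈ 4.97 kPa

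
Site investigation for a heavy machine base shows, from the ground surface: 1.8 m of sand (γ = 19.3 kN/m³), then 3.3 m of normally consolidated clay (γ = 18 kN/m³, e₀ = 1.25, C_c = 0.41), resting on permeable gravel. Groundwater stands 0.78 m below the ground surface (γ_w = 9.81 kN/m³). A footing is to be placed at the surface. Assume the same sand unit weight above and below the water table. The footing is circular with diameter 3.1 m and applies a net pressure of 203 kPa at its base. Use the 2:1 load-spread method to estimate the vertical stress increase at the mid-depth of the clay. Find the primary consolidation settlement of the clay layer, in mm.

S_c ≈ 205 mm

Mid-depth of clay below the ground surface: z = 1.8 + 3.3/2 = 3.45 m.
Total vertical stress at mid-clay: σ_v = 19.3×1.8 + 18×1.65 = 64.44 kPa.
Pore pressure: u = 9.81×(3.45 − 0.78) = 26.193 kPa.
Initial effective stress: σ'_0 = σ_v − u = 64.44 − 26.193 = 38.247 kPa.
Stress increase at mid-clay by the 2:1 spreading method:
Δσ ≈ qD²/(D+z)² = 203×3.1²/(3.1+3.45)² = 45.471 kPa
Final effective stress: σ'_f = σ'_0 + Δσ = 38.247 + 45.471 = 83.718 kPa.
Normally consolidated clay, so the full stress increment lies on the virgin compression line:
S_c = C_c·H/(1+e₀)·log₁₀(σ'_f/σ'_0) = 0.41×3.3/(1+1.25)×log₁₀(83.718/38.247)
    = 0.60133 × 0.34022 = 0.2046 m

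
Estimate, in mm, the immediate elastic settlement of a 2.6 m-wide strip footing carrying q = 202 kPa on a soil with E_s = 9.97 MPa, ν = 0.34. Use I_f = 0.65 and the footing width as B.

Immediate (elastic) settlement: S_e = q·B·(1−ν²)/E_s · I_f.
E_s = 9.97 MPa = 9970 kPa.
S_e = 202 × 2.6 × (1 − 0.34²) / 9970 × 0.65
    = 202 × 2.6 × 0.8844 / 9970 × 0.65
    = 0.03028 m = 30.28 mm

S_e ≈ 30.3 mm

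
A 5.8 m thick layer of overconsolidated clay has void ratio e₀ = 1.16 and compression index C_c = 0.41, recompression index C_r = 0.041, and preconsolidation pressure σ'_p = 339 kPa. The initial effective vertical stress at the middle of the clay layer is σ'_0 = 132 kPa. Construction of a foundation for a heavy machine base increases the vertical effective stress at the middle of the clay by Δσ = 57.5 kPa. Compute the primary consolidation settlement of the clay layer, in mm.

Final effective stress: σ'_f = 132 + 57.5 = 189.5 kPa.
σ'_f = 189.5 ≤ σ'_p = 339 kPa, so the clay remains overconsolidated and only the recompression index applies:
S_c = C_r·H/(1+e₀)·log₁₀(σ'_f/σ'_0) = 0.041×5.8/2.16×log₁₀(189.5/132)
    = 0.11009 × 0.15704 = 0.01729 m

S_c ≈ 17.3 mm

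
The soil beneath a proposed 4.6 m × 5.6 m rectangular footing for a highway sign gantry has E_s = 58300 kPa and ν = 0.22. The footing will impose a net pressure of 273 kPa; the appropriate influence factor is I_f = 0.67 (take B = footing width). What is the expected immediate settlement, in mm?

S_e ≈ 13.7 mm

Immediate (elastic) settlement: S_e = q·B·(1−ν²)/E_s · I_f.
S_e = 273 × 4.6 × (1 − 0.22²) / 58300 × 0.67
    = 273 × 4.6 × 0.9516 / 58300 × 0.67
    = 0.01373 m = 13.73 mm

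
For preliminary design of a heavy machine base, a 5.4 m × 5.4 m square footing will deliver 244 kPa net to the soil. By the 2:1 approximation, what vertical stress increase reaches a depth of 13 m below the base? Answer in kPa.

Δσ_z ≈ 21 kPa

By the 2:1 method the load spreads at 1 horizontal : 2 vertical, so at depth z the loaded area has grown by z in each plan dimension:
Δσ = qBL/((B+z)(L+z)) = 244×5.4×5.4/((5.4+13)(5.4+13)) = 21.016 kPa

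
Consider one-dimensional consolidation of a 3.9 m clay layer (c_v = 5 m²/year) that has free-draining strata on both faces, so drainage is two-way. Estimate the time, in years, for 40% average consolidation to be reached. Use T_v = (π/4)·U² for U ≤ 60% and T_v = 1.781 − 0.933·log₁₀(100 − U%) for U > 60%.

t ≈ 0.0956 years

Drainage path length: H_d = H/2 = 1.95 m (double drainage).
U ≤ 60%: T_v = (π/4)·U² = (π/4)×0.4² = 0.12566.
t = T_v·H_d²/c_v = 0.12566×1.95²/5 = 0.09556 years.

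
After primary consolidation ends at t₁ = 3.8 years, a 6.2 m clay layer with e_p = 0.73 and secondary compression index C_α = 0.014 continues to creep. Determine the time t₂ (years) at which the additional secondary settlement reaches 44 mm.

S_s = C_α·H/(1+e_p)·log₁₀(t₂/t₁) ⇒ log₁₀(t₂/t₁) = S_s·(1+e_p)/(C_α·H).
log₁₀(t₂/t₁) = 0.044 × (1+0.73) / (0.014×6.2) = 0.877
t₂ = t₁ × 10^0.877 = 3.8 × 7.533 = 28.62 years

t₂ ≈ 28.6 years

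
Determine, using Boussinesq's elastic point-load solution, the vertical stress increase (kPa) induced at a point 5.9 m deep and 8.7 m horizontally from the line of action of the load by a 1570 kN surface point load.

Boussinesq vertical stress below a point load on an elastic half-space:
Δσ_z = 3P/(2πz²) · [1 + (r/z)²]^(−5/2)
r/z = 8.7/5.9 = 1.4746; [1+(r/z)²]^(−5/2) = 0.0557.
Δσ_z = 3×1570/(2π×5.9²) × 0.0557 = 21.535 × 0.0557 = 1.199 kPa

Δσ_z ≈ 1.2 kPa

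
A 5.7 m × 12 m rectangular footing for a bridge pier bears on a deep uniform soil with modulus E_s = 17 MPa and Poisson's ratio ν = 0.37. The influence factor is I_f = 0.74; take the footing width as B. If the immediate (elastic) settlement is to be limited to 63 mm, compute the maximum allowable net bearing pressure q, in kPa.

E_s = 17 MPa = 17000 kPa.
S_e = q·B·(1−ν²)/E_s · I_f  ⇒  q = S_e·E_s / (B·(1−ν²)·I_f).
q = 0.063 × 17000 / (5.7 × 0.8631 × 0.74) = 294.2 kPa

q ≈ 294 kPa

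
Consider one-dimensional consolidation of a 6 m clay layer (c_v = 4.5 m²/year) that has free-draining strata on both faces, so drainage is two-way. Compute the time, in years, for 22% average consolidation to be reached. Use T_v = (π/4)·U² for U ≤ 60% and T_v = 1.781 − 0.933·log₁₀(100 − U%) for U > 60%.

Drainage path length: H_d = H/2 = 3 m (double drainage).
U ≤ 60%: T_v = (π/4)·U² = (π/4)×0.22² = 0.038013.
t = T_v·H_d²/c_v = 0.038013×3²/4.5 = 0.07603 years.

t ≈ 0.076 years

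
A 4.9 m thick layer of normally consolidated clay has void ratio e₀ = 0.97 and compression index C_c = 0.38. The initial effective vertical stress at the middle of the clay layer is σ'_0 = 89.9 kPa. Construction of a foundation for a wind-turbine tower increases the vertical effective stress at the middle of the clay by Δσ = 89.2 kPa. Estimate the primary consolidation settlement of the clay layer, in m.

S_c ≈ 0.283 m

Final effective stress: σ'_f = σ'_0 + Δσ = 89.9 + 89.2 = 179.1 kPa.
Normally consolidated clay, so the full stress increment lies on the virgin compression line:
S_c = C_c·H/(1+e₀)·log₁₀(σ'_f/σ'_0) = 0.38×4.9/(1+0.97)×log₁₀(179.1/89.9)
    = 0.94518 × 0.29934 = 0.2829 m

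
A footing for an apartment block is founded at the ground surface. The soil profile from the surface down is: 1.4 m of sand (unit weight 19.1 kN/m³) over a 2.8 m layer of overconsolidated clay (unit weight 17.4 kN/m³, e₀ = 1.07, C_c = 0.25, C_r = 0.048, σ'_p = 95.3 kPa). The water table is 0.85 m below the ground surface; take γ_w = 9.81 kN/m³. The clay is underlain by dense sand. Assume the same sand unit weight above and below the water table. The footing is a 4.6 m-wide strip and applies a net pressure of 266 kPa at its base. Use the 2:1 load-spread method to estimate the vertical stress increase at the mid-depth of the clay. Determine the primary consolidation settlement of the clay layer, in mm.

Mid-depth of clay below the ground surface: z = 1.4 + 2.8/2 = 2.8 m.
Total vertical stress at mid-clay: σ_v = 19.1×1.4 + 17.4×1.4 = 51.1 kPa.
Pore pressure: u = 9.81×(2.8 − 0.85) = 19.13 kPa.
Initial effective stress: σ'_0 = σ_v − u = 51.1 − 19.13 = 31.97 kPa.
Stress increase at mid-clay by the 2:1 spreading method:
Δσ = qB/(B+z) = 266×4.6/(4.6+2.8) = 165.35 kPa
Final effective stress: σ'_f = 31.97 + 165.35 = 197.32 kPa.
σ'_f = 197.32 > σ'_p = 95.3 kPa, so the stress path crosses the preconsolidation pressure — recompression up to σ'_p, then virgin compression beyond:
S_c = H/(1+e₀)·[C_r·log₁₀(σ'_p/σ'_0) + C_c·log₁₀(σ'_f/σ'_p)]
    = 2.8/2.07 × [0.048×log₁₀(95.3/31.97) + 0.25×log₁₀(197.32/95.3)]
    = 1.3527 × [0.022769 + 0.07902] = 0.1377 m

S_c ≈ 138 mm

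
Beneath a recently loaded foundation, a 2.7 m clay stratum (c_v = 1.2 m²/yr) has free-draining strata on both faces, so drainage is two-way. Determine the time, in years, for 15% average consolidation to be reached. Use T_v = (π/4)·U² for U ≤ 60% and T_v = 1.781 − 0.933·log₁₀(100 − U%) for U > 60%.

Drainage path length: H_d = H/2 = 1.35 m (double drainage).
U ≤ 60%: T_v = (π/4)·U² = (π/4)×0.15² = 0.017671.
t = T_v·H_d²/c_v = 0.017671×1.35²/1.2 = 0.02684 years.

t ≈ 0.0268 years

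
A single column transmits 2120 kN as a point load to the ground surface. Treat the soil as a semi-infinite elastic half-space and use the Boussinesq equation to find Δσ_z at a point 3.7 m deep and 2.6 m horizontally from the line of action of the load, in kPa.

Boussinesq vertical stress below a point load on an elastic half-space:
Δσ_z = 3P/(2πz²) · [1 + (r/z)²]^(−5/2)
r/z = 2.6/3.7 = 0.7027; [1+(r/z)²]^(−5/2) = 0.36667.
Δσ_z = 3×2120/(2π×3.7²) × 0.36667 = 73.939 × 0.36667 = 27.11 kPa

Δσ_z ≈ 27.1 kPa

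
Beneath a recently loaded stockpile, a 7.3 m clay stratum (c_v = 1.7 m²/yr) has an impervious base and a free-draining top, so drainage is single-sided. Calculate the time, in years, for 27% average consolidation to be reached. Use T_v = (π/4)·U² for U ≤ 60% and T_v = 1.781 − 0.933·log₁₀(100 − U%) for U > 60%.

Drainage path length: H_d = H = 7.3 m (single drainage).
U ≤ 60%: T_v = (π/4)·U² = (π/4)×0.27² = 0.057256.
t = T_v·H_d²/c_v = 0.057256×7.3²/1.7 = 1.795 years.

t ≈ 1.79 years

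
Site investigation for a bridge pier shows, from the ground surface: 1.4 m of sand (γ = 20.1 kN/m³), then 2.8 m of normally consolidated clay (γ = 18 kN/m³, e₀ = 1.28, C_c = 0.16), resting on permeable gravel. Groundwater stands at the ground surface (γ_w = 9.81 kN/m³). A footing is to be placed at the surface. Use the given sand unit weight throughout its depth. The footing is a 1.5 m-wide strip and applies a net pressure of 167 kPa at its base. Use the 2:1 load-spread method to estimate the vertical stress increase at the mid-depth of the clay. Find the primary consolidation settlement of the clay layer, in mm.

Mid-depth of clay below the ground surface: z = 1.4 + 2.8/2 = 2.8 m.
Total vertical stress at mid-clay: σ_v = 20.1×1.4 + 18×1.4 = 53.34 kPa.
Pore pressure: u = 9.81×(2.8 − 0) = 27.468 kPa.
Initial effective stress: σ'_0 = σ_v − u = 53.34 − 27.468 = 25.872 kPa.
Stress increase at mid-clay by the 2:1 spreading method:
Δσ = qB/(B+z) = 167×1.5/(1.5+2.8) = 58.256 kPa
Final effective stress: σ'_f = σ'_0 + Δσ = 25.872 + 58.256 = 84.128 kPa.
Normally consolidated clay, so the full stress increment lies on the virgin compression line:
S_c = C_c·H/(1+e₀)·log₁₀(σ'_f/σ'_0) = 0.16×2.8/(1+1.28)×log₁₀(84.128/25.872)
    = 0.19649 × 0.51211 = 0.1006 m

S_c ≈ 101 mm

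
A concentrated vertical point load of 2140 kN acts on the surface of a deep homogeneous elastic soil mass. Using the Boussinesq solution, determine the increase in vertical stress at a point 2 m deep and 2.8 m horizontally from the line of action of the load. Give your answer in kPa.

Boussinesq vertical stress below a point load on an elastic half-space:
Δσ_z = 3P/(2πz²) · [1 + (r/z)²]^(−5/2)
r/z = 2.8/2 = 1.4; [1+(r/z)²]^(−5/2) = 0.066339.
Δσ_z = 3×2140/(2π×2²) × 0.066339 = 255.44 × 0.066339 = 16.95 kPa

Δσ_z ≈ 16.9 kPa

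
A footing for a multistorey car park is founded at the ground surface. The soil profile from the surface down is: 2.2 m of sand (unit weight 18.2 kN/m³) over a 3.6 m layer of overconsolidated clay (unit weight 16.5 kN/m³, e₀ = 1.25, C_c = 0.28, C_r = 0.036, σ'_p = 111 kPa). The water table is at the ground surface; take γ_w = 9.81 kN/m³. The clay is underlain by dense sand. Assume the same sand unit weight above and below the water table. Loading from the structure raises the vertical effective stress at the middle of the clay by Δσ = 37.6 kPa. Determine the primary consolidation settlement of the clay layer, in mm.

Mid-depth of clay below the ground surface: z = 2.2 + 3.6/2 = 4 m.
Total vertical stress at mid-clay: σ_v = 18.2×2.2 + 16.5×1.8 = 69.74 kPa.
Pore pressure: u = 9.81×(4 − 0) = 39.24 kPa.
Initial effective stress: σ'_0 = σ_v − u = 69.74 − 39.24 = 30.5 kPa.
Final effective stress: σ'_f = 30.5 + 37.6 = 68.1 kPa.
σ'_f = 68.1 ≤ σ'_p = 111 kPa, so the clay remains overconsolidated and only the recompression index applies:
S_c = C_r·H/(1+e₀)·log₁₀(σ'_f/σ'_0) = 0.036×3.6/2.25×log₁₀(68.1/30.5)
    = 0.0576 × 0.34885 = 0.02009 m

S_c ≈ 20.1 mm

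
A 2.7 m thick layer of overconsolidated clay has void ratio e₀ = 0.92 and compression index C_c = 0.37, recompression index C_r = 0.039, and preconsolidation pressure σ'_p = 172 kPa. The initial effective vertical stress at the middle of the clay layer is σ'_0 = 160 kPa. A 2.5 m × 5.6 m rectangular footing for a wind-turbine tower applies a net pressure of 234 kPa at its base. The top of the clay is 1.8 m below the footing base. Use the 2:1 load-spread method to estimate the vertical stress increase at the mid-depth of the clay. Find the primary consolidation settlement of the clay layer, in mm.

Mid-depth of clay below the footing base: z = 1.8 + 2.7/2 = 3.15 m.
Stress increase at mid-clay by the 2:1 spreading method:
Δσ = qBL/((B+z)(L+z)) = 234×2.5×5.6/((2.5+3.15)(5.6+3.15)) = 66.265 kPa
Final effective stress: σ'_f = 160 + 66.265 = 226.26 kPa.
σ'_f = 226.26 > σ'_p = 172 kPa, so the stress path crosses the preconsolidation pressure — recompression up to σ'_p, then virgin compression beyond:
S_c = H/(1+e₀)·[C_r·log₁₀(σ'_p/σ'_0) + C_c·log₁₀(σ'_f/σ'_p)]
    = 2.7/1.92 × [0.039×log₁₀(172/160) + 0.37×log₁₀(226.26/172)]
    = 1.4063 × [0.0012249 + 0.044059] = 0.06368 m

S_c ≈ 63.7 mm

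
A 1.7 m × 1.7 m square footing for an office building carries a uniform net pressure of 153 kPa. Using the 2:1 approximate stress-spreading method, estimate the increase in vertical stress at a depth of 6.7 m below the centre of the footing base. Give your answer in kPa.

By the 2:1 method the load spreads at 1 horizontal : 2 vertical, so at depth z the loaded area has grown by z in each plan dimension:
Δσ = qBL/((B+z)(L+z)) = 153×1.7×1.7/((1.7+6.7)(1.7+6.7)) = 6.2666 kPa

Δσ_z ≈ 6.27 kPa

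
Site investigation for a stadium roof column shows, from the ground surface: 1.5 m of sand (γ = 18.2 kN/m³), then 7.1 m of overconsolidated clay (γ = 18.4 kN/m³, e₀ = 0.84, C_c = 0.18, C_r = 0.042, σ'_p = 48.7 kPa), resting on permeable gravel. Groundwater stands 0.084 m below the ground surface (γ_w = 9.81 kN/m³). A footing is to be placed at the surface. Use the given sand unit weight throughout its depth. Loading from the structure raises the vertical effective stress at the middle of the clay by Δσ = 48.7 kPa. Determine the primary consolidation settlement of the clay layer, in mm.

S_c ≈ 201 mm

Mid-depth of clay below the ground surface: z = 1.5 + 7.1/2 = 5.05 m.
Total vertical stress at mid-clay: σ_v = 18.2×1.5 + 18.4×3.55 = 92.62 kPa.
Pore pressure: u = 9.81×(5.05 − 0.084) = 48.716 kPa.
Initial effective stress: σ'_0 = σ_v − u = 92.62 − 48.716 = 43.904 kPa.
Final effective stress: σ'_f = 43.904 + 48.7 = 92.604 kPa.
σ'_f = 92.604 > σ'_p = 48.7 kPa, so the stress path crosses the preconsolidation pressure — recompression up to σ'_p, then virgin compression beyond:
S_c = H/(1+e₀)·[C_r·log₁₀(σ'_p/σ'_0) + C_c·log₁₀(σ'_f/σ'_p)]
    = 7.1/1.84 × [0.042×log₁₀(48.7/43.904) + 0.18×log₁₀(92.604/48.7)]
    = 3.8587 × [0.001891 + 0.050238] = 0.2012 m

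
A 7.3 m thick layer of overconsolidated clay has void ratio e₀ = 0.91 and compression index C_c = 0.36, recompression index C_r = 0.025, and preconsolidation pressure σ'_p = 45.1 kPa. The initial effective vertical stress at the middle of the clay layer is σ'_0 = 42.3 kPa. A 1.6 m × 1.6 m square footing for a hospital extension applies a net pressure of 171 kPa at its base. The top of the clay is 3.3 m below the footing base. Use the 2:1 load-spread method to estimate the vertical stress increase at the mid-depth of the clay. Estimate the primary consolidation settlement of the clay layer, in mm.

S_c ≈ 43.5 mm

Mid-depth of clay below the footing base: z = 3.3 + 7.3/2 = 6.95 m.
Stress increase at mid-clay by the 2:1 spreading method:
Δσ = qBL/((B+z)(L+z)) = 171×1.6×1.6/((1.6+6.95)(1.6+6.95)) = 5.9883 kPa
Final effective stress: σ'_f = 42.3 + 5.9883 = 48.288 kPa.
σ'_f = 48.288 > σ'_p = 45.1 kPa, so the stress path crosses the preconsolidation pressure — recompression up to σ'_p, then virgin compression beyond:
S_c = H/(1+e₀)·[C_r·log₁₀(σ'_p/σ'_0) + C_c·log₁₀(σ'_f/σ'_p)]
    = 7.3/1.91 × [0.025×log₁₀(45.1/42.3) + 0.36×log₁₀(48.288/45.1)]
    = 3.822 × [0.0006959 + 0.010679] = 0.04347 m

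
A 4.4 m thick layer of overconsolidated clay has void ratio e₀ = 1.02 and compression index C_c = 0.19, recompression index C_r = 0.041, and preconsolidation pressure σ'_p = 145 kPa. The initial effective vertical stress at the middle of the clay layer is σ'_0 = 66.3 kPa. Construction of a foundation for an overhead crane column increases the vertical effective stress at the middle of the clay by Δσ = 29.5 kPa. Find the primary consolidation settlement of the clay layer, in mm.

S_c ≈ 14.3 mm

Final effective stress: σ'_f = 66.3 + 29.5 = 95.8 kPa.
σ'_f = 95.8 ≤ σ'_p = 145 kPa, so the clay remains overconsolidated and only the recompression index applies:
S_c = C_r·H/(1+e₀)·log₁₀(σ'_f/σ'_0) = 0.041×4.4/2.02×log₁₀(95.8/66.3)
    = 0.089306 × 0.15985 = 0.01428 m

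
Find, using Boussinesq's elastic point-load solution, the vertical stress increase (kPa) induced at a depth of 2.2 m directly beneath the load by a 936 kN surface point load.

Boussinesq vertical stress below a point load on an elastic half-space:
Δσ_z = 3P/(2πz²) · [1 + (r/z)²]^(−5/2)
r/z = 0/2.2 = 0; [1+(r/z)²]^(−5/2) = 1.
Δσ_z = 3×936/(2π×2.2²) × 1 = 92.336 × 1 = 92.34 kPa

Δσ_z ≈ 92.3 kPa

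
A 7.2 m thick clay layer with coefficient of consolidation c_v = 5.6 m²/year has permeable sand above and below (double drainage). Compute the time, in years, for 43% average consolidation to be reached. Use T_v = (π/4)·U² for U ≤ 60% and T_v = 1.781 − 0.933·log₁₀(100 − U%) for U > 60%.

t ≈ 0.336 years

Drainage path length: H_d = H/2 = 3.6 m (double drainage).
U ≤ 60%: T_v = (π/4)·U² = (π/4)×0.43² = 0.14522.
t = T_v·H_d²/c_v = 0.14522×3.6²/5.6 = 0.3361 years.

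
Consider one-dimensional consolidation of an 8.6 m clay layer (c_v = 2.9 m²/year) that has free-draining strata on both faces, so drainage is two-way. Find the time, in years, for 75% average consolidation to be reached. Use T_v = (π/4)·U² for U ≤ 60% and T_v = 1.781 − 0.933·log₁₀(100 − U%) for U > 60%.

t ≈ 3.04 years

Drainage path length: H_d = H/2 = 4.3 m (double drainage).
U > 60%: T_v = 1.781 − 0.933·log₁₀(100 − 75) = 0.47672.
t = T_v·H_d²/c_v = 0.47672×4.3²/2.9 = 3.04 years.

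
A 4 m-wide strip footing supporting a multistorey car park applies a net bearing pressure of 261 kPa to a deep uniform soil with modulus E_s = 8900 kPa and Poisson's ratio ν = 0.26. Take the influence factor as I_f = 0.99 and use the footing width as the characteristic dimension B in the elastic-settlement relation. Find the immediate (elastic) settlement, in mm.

S_e ≈ 108 mm

Immediate (elastic) settlement: S_e = q·B·(1−ν²)/E_s · I_f.
S_e = 261 × 4 × (1 − 0.26²) / 8900 × 0.99
    = 261 × 4 × 0.9324 / 8900 × 0.99
    = 0.1083 m = 108.3 mm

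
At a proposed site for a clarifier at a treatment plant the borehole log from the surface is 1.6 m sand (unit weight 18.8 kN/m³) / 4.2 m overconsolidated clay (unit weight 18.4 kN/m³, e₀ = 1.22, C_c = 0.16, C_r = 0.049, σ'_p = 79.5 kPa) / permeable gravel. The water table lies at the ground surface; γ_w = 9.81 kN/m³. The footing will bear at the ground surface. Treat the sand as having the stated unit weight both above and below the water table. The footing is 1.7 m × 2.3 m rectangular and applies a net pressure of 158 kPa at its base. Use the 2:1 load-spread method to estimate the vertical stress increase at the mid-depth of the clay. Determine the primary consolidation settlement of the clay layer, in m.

Mid-depth of clay below the ground surface: z = 1.6 + 4.2/2 = 3.7 m.
Total vertical stress at mid-clay: σ_v = 18.8×1.6 + 18.4×2.1 = 68.72 kPa.
Pore pressure: u = 9.81×(3.7 − 0) = 36.297 kPa.
Initial effective stress: σ'_0 = σ_v − u = 68.72 − 36.297 = 32.423 kPa.
Stress increase at mid-clay by the 2:1 spreading method:
Δσ = qBL/((B+z)(L+z)) = 158×1.7×2.3/((1.7+3.7)(2.3+3.7)) = 19.067 kPa
Final effective stress: σ'_f = 32.423 + 19.067 = 51.49 kPa.
σ'_f = 51.49 ≤ σ'_p = 79.5 kPa, so the clay remains overconsolidated and only the recompression index applies:
S_c = C_r·H/(1+e₀)·log₁₀(σ'_f/σ'_0) = 0.049×4.2/2.22×log₁₀(51.49/32.423)
    = 0.092703 × 0.20087 = 0.01862 m

S_c ≈ 0.0186 m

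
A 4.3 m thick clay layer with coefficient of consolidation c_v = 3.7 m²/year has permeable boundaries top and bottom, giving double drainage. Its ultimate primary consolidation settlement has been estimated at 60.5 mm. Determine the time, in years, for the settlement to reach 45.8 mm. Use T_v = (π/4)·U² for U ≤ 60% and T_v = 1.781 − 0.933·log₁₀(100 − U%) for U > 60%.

t ≈ 0.61 years

Drainage path length: H_d = H/2 = 2.15 m (double drainage).
U = S(t)/S_ult = 45.8/60.5 = 0.757.
U > 60%: T_v = 1.781 − 0.933·log₁₀(100 − 75.702) = 0.48827.
t = T_v·H_d²/c_v = 0.48827×2.15²/3.7 = 0.61 years.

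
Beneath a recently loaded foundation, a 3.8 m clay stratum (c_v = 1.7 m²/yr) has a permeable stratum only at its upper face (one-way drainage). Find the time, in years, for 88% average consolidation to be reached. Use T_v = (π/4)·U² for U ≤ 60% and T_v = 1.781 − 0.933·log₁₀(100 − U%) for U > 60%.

t ≈ 6.58 years

Drainage path length: H_d = H = 3.8 m (single drainage).
U > 60%: T_v = 1.781 − 0.933·log₁₀(100 − 88) = 0.77412.
t = T_v·H_d²/c_v = 0.77412×3.8²/1.7 = 6.575 years.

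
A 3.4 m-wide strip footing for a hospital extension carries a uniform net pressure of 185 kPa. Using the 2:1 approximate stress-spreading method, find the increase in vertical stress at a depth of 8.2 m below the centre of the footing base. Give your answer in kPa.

Δσ_z ≈ 54.2 kPa

By the 2:1 method the load spreads at 1 horizontal : 2 vertical, so at depth z the loaded area has grown by z in each plan dimension:
Δσ = qB/(B+z) = 185×3.4/(3.4+8.2) = 54.224 kPa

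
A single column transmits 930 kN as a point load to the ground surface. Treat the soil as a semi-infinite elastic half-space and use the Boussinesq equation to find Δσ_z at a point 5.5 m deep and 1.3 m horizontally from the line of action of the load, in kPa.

Δσ_z ≈ 12.8 kPa

Boussinesq vertical stress below a point load on an elastic half-space:
Δσ_z = 3P/(2πz²) · [1 + (r/z)²]^(−5/2)
r/z = 1.3/5.5 = 0.23636; [1+(r/z)²]^(−5/2) = 0.87292.
Δσ_z = 3×930/(2π×5.5²) × 0.87292 = 14.679 × 0.87292 = 12.81 kPa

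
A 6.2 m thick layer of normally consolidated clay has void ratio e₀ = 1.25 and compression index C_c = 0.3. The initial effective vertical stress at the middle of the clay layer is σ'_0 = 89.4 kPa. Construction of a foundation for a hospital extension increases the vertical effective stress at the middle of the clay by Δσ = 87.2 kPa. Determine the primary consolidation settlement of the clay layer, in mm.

Final effective stress: σ'_f = σ'_0 + Δσ = 89.4 + 87.2 = 176.6 kPa.
Normally consolidated clay, so the full stress increment lies on the virgin compression line:
S_c = C_c·H/(1+e₀)·log₁₀(σ'_f/σ'_0) = 0.3×6.2/(1+1.25)×log₁₀(176.6/89.4)
    = 0.82667 × 0.29565 = 0.2444 m

S_c ≈ 244 mm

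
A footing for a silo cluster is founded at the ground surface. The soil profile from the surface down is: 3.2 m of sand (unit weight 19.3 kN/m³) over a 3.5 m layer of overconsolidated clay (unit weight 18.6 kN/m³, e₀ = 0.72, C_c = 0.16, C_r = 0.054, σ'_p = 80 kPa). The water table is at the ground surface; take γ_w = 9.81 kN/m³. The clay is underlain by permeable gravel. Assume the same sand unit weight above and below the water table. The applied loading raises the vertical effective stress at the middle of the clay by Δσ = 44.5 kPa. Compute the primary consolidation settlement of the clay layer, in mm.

Mid-depth of clay below the ground surface: z = 3.2 + 3.5/2 = 4.95 m.
Total vertical stress at mid-clay: σ_v = 19.3×3.2 + 18.6×1.75 = 94.31 kPa.
Pore pressure: u = 9.81×(4.95 − 0) = 48.56 kPa.
Initial effective stress: σ'_0 = σ_v − u = 94.31 − 48.56 = 45.75 kPa.
Final effective stress: σ'_f = 45.75 + 44.5 = 90.25 kPa.
σ'_f = 90.25 > σ'_p = 80 kPa, so the stress path crosses the preconsolidation pressure — recompression up to σ'_p, then virgin compression beyond:
S_c = H/(1+e₀)·[C_r·log₁₀(σ'_p/σ'_0) + C_c·log₁₀(σ'_f/σ'_p)]
    = 3.5/1.72 × [0.054×log₁₀(80/45.75) + 0.16×log₁₀(90.25/80)]
    = 2.0349 × [0.013106 + 0.0083772] = 0.04372 m

S_c ≈ 43.7 mm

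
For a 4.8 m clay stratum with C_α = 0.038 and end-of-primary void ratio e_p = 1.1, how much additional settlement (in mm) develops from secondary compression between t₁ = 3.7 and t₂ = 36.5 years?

S_s ≈ 86.3 mm

Secondary compression: S_s = C_α·H/(1+e_p)·log₁₀(t₂/t₁)
S_s = 0.038×4.8/(1+1.1)×log₁₀(36.5/3.7)
    = 0.08686 × 0.9941 = 0.08634 m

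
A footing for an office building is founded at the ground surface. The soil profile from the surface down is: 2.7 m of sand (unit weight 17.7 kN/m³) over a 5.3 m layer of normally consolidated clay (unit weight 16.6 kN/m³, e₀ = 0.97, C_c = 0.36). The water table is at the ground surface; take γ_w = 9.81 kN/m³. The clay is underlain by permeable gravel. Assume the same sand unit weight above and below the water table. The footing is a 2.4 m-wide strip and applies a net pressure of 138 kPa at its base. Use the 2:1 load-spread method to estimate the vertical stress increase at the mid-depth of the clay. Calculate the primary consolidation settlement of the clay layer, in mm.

S_c ≈ 310 mm

Mid-depth of clay below the ground surface: z = 2.7 + 5.3/2 = 5.35 m.
Total vertical stress at mid-clay: σ_v = 17.7×2.7 + 16.6×2.65 = 91.78 kPa.
Pore pressure: u = 9.81×(5.35 − 0) = 52.483 kPa.
Initial effective stress: σ'_0 = σ_v − u = 91.78 − 52.483 = 39.297 kPa.
Stress increase at mid-clay by the 2:1 spreading method:
Δσ = qB/(B+z) = 138×2.4/(2.4+5.35) = 42.735 kPa
Final effective stress: σ'_f = σ'_0 + Δσ = 39.297 + 42.735 = 82.032 kPa.
Normally consolidated clay, so the full stress increment lies on the virgin compression line:
S_c = C_c·H/(1+e₀)·log₁₀(σ'_f/σ'_0) = 0.36×5.3/(1+0.97)×log₁₀(82.032/39.297)
    = 0.96853 × 0.31962 = 0.3096 m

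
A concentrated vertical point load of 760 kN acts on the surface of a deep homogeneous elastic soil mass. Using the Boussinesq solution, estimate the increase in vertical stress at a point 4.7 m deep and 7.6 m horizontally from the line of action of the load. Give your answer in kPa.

Δσ_z ≈ 0.661 kPa

Boussinesq vertical stress below a point load on an elastic half-space:
Δσ_z = 3P/(2πz²) · [1 + (r/z)²]^(−5/2)
r/z = 7.6/4.7 = 1.617; [1+(r/z)²]^(−5/2) = 0.040253.
Δσ_z = 3×760/(2π×4.7²) × 0.040253 = 16.427 × 0.040253 = 0.6612 kPa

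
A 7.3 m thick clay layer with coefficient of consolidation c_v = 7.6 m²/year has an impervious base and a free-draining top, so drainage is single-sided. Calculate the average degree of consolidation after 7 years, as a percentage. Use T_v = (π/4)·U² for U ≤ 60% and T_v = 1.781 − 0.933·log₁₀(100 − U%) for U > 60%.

Drainage path length: H_d = H = 7.3 m (single drainage).
T_v = c_v·t/H_d² = 7.6×7/7.3² = 0.99831.
T_v = 0.99831 corresponds to the U > 60% branch:
U = 1 − 10^((1.781 − T_v)/0.933)/100 = 0.931

U ≈ 93.1 %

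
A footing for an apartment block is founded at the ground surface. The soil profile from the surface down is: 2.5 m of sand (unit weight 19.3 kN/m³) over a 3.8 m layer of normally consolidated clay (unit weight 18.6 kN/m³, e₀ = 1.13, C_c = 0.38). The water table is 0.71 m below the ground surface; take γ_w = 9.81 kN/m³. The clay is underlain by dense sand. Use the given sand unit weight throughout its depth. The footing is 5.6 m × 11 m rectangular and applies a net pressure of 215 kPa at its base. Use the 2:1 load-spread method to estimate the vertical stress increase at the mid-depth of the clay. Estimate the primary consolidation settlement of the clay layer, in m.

S_c ≈ 0.305 m

Mid-depth of clay below the ground surface: z = 2.5 + 3.8/2 = 4.4 m.
Total vertical stress at mid-clay: σ_v = 19.3×2.5 + 18.6×1.9 = 83.59 kPa.
Pore pressure: u = 9.81×(4.4 − 0.71) = 36.199 kPa.
Initial effective stress: σ'_0 = σ_v − u = 83.59 − 36.199 = 47.391 kPa.
Stress increase at mid-clay by the 2:1 spreading method:
Δσ = qBL/((B+z)(L+z)) = 215×5.6×11/((5.6+4.4)(11+4.4)) = 86 kPa
Final effective stress: σ'_f = σ'_0 + Δσ = 47.391 + 86 = 133.39 kPa.
Normally consolidated clay, so the full stress increment lies on the virgin compression line:
S_c = C_c·H/(1+e₀)·log₁₀(σ'_f/σ'_0) = 0.38×3.8/(1+1.13)×log₁₀(133.39/47.391)
    = 0.67793 × 0.44943 = 0.3047 m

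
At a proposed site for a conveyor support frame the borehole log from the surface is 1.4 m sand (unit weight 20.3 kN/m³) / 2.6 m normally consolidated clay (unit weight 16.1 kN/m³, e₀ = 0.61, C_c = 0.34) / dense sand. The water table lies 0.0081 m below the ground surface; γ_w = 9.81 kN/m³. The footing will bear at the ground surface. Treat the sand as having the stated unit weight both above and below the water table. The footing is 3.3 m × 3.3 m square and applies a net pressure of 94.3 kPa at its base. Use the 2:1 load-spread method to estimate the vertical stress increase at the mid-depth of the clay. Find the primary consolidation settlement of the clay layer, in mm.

S_c ≈ 193 mm

Mid-depth of clay below the ground surface: z = 1.4 + 2.6/2 = 2.7 m.
Total vertical stress at mid-clay: σ_v = 20.3×1.4 + 16.1×1.3 = 49.35 kPa.
Pore pressure: u = 9.81×(2.7 − 0.0081) = 26.409 kPa.
Initial effective stress: σ'_0 = σ_v − u = 49.35 − 26.409 = 22.941 kPa.
Stress increase at mid-clay by the 2:1 spreading method:
Δσ = qBL/((B+z)(L+z)) = 94.3×3.3×3.3/((3.3+2.7)(3.3+2.7)) = 28.526 kPa
Final effective stress: σ'_f = σ'_0 + Δσ = 22.941 + 28.526 = 51.467 kPa.
Normally consolidated clay, so the full stress increment lies on the virgin compression line:
S_c = C_c·H/(1+e₀)·log₁₀(σ'_f/σ'_0) = 0.34×2.6/(1+0.61)×log₁₀(51.467/22.941)
    = 0.54907 × 0.35092 = 0.1927 m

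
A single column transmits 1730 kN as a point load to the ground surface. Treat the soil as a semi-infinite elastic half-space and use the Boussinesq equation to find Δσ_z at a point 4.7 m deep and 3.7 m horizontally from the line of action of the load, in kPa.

Δσ_z ≈ 11.2 kPa

Boussinesq vertical stress below a point load on an elastic half-space:
Δσ_z = 3P/(2πz²) · [1 + (r/z)²]^(−5/2)
r/z = 3.7/4.7 = 0.78723; [1+(r/z)²]^(−5/2) = 0.29949.
Δσ_z = 3×1730/(2π×4.7²) × 0.29949 = 37.393 × 0.29949 = 11.2 kPa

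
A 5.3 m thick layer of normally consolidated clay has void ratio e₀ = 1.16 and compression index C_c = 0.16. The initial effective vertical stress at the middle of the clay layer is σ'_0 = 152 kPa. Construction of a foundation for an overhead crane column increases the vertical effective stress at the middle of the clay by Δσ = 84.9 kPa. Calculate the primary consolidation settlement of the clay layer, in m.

S_c ≈ 0.0757 m

Final effective stress: σ'_f = σ'_0 + Δσ = 152 + 84.9 = 236.9 kPa.
Normally consolidated clay, so the full stress increment lies on the virgin compression line:
S_c = C_c·H/(1+e₀)·log₁₀(σ'_f/σ'_0) = 0.16×5.3/(1+1.16)×log₁₀(236.9/152)
    = 0.39259 × 0.19272 = 0.07566 m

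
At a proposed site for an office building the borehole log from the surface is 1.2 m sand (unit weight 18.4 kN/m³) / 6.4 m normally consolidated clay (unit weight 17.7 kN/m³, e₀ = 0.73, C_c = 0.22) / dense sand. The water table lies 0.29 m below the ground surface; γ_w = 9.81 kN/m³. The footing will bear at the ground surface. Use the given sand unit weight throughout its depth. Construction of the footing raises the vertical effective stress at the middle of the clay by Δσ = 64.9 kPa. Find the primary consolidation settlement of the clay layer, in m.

Mid-depth of clay below the ground surface: z = 1.2 + 6.4/2 = 4.4 m.
Total vertical stress at mid-clay: σ_v = 18.4×1.2 + 17.7×3.2 = 78.72 kPa.
Pore pressure: u = 9.81×(4.4 − 0.29) = 40.319 kPa.
Initial effective stress: σ'_0 = σ_v − u = 78.72 − 40.319 = 38.401 kPa.
Final effective stress: σ'_f = σ'_0 + Δσ = 38.401 + 64.9 = 103.3 kPa.
Normally consolidated clay, so the full stress increment lies on the virgin compression line:
S_c = C_c·H/(1+e₀)·log₁₀(σ'_f/σ'_0) = 0.22×6.4/(1+0.73)×log₁₀(103.3/38.401)
    = 0.81387 × 0.42976 = 0.3498 m

S_c ≈ 0.35 m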